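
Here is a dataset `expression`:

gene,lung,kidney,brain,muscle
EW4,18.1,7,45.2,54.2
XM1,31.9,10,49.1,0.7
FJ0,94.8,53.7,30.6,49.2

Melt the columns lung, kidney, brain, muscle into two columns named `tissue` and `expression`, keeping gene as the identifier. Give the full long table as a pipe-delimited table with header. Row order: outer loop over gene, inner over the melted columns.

Each (gene, column) pair becomes one row: 3 × 4 = 12 rows.
For example, (EW4, lung) → expression=18.1.

| gene | tissue | expression |
| EW4 | lung | 18.1 |
| EW4 | kidney | 7 |
| EW4 | brain | 45.2 |
| EW4 | muscle | 54.2 |
| XM1 | lung | 31.9 |
| XM1 | kidney | 10 |
| XM1 | brain | 49.1 |
| XM1 | muscle | 0.7 |
| FJ0 | lung | 94.8 |
| FJ0 | kidney | 53.7 |
| FJ0 | brain | 30.6 |
| FJ0 | muscle | 49.2 |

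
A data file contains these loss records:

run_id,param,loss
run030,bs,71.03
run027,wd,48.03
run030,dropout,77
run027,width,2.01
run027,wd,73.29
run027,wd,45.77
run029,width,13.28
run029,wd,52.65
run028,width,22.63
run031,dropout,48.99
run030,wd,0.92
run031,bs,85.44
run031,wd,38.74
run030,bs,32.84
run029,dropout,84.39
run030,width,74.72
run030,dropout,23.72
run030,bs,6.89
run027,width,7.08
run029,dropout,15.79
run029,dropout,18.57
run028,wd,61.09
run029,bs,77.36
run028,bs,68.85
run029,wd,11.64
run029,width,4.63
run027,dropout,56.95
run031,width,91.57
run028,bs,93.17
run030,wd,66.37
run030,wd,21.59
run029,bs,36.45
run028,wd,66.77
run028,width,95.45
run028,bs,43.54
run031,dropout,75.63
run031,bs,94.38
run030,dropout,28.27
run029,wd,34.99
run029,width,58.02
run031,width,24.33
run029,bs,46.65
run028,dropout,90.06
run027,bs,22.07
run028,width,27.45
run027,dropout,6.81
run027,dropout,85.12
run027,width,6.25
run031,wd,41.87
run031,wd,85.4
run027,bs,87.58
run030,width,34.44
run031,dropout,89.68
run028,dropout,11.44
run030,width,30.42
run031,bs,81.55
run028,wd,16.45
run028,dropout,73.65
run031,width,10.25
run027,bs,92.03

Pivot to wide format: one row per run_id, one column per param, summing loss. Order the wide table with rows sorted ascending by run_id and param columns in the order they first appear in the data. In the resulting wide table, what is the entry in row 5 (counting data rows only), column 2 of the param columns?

With rows sorted ascending by run_id, row 5 is run_id=run031. param columns in first-appearance order: bs, wd, dropout, width; column 2 is wd.
Long rows with run_id=run031, param=wd: 38.74 + 41.87 + 85.4 = 166.01.

166.01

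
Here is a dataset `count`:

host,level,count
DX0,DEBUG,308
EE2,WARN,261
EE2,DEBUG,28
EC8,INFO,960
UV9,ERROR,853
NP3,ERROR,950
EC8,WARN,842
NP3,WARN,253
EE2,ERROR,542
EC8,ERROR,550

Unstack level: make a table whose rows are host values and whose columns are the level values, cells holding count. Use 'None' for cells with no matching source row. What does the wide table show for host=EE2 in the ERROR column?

542

The long row with host=EE2, level=ERROR has count=542.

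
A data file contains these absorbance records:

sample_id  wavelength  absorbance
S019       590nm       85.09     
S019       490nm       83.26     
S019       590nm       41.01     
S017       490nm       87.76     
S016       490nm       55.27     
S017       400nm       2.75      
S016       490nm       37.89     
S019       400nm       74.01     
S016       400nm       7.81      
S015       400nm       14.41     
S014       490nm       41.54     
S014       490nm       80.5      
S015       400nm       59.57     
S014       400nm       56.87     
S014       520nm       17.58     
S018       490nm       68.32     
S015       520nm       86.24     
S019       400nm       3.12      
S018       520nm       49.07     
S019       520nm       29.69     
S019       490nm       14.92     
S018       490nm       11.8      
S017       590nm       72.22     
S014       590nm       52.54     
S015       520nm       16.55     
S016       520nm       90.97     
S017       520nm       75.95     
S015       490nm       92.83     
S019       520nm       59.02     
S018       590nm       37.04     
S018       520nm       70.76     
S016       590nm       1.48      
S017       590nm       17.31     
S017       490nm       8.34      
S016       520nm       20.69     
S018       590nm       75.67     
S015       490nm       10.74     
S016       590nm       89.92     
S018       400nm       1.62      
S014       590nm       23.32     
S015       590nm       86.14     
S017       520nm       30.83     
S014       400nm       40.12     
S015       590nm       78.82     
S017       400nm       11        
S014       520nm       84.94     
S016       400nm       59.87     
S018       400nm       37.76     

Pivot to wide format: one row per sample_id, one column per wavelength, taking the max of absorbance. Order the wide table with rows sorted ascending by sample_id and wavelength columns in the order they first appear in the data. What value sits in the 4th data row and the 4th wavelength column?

With rows sorted ascending by sample_id, row 4 is sample_id=S017. wavelength columns in first-appearance order: 590nm, 490nm, 400nm, 520nm; column 4 is 520nm.
Long rows with sample_id=S017, wavelength=520nm: max(75.95, 30.83) = 75.95.

75.95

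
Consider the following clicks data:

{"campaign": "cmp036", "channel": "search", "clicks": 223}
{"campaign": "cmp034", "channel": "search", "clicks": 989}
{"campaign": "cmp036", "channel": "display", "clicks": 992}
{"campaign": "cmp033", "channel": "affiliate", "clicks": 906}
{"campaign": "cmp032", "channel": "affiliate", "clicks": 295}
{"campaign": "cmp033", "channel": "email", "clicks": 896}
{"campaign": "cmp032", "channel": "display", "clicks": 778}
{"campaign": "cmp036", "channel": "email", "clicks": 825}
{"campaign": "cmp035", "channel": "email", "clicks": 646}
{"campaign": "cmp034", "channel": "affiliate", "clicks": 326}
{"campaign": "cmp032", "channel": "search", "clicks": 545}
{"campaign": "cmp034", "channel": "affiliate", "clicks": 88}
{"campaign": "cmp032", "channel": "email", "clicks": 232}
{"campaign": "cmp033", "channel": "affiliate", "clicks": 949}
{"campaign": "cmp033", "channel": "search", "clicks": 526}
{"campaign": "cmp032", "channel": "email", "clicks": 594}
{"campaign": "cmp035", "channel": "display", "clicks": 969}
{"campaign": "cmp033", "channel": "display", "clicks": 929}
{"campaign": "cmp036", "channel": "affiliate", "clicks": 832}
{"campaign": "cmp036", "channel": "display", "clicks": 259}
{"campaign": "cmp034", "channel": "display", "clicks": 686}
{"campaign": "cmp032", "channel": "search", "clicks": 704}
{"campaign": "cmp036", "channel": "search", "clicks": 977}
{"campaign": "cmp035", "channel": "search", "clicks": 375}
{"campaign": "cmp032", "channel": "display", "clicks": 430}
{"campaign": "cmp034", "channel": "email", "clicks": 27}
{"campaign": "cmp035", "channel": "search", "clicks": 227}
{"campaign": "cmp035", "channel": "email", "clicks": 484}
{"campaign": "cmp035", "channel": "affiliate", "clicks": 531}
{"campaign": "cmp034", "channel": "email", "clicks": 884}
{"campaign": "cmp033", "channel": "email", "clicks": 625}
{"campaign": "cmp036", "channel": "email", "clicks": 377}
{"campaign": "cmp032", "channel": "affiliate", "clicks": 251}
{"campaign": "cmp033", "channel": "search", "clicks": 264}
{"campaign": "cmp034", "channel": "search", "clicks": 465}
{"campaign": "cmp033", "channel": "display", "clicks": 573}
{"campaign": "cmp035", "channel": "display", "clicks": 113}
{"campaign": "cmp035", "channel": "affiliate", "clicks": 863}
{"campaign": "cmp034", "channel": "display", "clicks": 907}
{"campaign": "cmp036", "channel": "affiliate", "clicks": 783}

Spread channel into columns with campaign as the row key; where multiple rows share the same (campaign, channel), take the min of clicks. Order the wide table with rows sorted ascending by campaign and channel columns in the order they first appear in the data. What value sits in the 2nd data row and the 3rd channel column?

With rows sorted ascending by campaign, row 2 is campaign=cmp033. channel columns in first-appearance order: search, display, affiliate, email; column 3 is affiliate.
Long rows with campaign=cmp033, channel=affiliate: min(906, 949) = 906.

906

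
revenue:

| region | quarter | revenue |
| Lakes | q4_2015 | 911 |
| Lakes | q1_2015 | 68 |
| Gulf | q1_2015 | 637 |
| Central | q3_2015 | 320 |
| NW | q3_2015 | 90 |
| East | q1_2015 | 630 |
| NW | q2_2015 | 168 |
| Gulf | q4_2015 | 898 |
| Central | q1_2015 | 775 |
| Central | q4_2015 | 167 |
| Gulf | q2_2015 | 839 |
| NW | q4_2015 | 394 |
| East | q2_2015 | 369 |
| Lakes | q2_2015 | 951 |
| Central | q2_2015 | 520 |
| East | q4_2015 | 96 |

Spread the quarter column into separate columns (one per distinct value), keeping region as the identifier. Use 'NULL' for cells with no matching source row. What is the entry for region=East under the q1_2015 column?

The long row with region=East, quarter=q1_2015 has revenue=630.

630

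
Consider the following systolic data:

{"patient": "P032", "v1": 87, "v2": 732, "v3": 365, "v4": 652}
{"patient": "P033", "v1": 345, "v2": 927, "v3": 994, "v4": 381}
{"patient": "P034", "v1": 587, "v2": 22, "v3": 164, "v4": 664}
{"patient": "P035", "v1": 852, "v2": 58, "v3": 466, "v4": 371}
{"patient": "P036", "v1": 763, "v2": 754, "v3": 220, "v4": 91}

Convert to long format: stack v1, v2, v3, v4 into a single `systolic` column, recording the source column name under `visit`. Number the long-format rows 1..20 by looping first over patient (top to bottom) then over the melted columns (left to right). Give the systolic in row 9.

20 rows total (5 × 4). Row 9: index ⌊(9-1)/4⌋ = 2 into patient → P034; (9-1) mod 4 = 0 into the melted columns → v1.
So row 9 is (P034, v1, 587); systolic = 587.

587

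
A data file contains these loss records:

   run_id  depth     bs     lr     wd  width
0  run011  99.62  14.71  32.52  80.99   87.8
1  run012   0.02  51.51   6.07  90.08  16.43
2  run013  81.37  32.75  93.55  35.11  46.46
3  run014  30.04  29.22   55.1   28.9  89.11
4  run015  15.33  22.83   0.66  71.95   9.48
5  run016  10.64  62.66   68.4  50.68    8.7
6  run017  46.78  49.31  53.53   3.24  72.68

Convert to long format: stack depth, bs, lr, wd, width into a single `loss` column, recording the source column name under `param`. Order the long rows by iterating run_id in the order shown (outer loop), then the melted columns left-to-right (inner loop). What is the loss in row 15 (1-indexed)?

35 rows total (7 × 5). Row 15: index ⌊(15-1)/5⌋ = 2 into run_id → run013; (15-1) mod 5 = 4 into the melted columns → width.
So row 15 is (run013, width, 46.46); loss = 46.46.

46.46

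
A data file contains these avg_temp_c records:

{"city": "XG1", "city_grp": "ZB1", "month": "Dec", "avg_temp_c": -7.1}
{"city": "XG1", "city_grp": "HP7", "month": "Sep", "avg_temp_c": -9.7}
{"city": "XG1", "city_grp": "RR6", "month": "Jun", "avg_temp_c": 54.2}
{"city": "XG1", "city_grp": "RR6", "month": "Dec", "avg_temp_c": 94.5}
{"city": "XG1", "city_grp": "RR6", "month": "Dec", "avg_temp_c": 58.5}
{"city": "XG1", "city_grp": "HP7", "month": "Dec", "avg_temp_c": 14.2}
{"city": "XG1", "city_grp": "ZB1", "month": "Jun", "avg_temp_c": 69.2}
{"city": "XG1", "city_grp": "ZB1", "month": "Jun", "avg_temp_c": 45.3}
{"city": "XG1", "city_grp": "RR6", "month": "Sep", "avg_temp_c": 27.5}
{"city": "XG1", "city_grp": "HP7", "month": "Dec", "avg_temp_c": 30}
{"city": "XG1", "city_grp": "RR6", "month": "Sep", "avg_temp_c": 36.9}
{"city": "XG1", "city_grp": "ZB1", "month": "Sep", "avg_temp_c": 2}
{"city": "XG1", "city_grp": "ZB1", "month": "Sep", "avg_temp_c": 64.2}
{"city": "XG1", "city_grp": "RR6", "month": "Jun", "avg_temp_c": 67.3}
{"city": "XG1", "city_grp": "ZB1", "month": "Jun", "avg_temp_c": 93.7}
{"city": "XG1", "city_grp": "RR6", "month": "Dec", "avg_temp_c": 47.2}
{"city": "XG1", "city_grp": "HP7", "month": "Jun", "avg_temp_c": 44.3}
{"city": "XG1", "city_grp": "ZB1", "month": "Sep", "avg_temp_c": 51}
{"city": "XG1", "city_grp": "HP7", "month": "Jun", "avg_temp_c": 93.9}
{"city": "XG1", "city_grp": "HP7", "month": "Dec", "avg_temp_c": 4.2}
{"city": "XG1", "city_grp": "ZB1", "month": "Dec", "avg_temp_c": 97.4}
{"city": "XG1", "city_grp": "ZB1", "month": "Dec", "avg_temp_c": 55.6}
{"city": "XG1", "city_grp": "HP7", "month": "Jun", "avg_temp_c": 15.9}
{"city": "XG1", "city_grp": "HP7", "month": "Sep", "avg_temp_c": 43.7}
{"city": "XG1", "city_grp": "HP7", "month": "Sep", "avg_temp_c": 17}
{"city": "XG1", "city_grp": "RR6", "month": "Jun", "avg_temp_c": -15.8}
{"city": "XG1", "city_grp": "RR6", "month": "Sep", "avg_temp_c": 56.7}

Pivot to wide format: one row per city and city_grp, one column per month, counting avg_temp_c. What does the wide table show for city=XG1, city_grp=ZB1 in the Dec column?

Rows with city=XG1, city_grp=ZB1 and month=Dec: avg_temp_c values are -7.1, 97.4, 55.6.
3 rows match — count = 3.

3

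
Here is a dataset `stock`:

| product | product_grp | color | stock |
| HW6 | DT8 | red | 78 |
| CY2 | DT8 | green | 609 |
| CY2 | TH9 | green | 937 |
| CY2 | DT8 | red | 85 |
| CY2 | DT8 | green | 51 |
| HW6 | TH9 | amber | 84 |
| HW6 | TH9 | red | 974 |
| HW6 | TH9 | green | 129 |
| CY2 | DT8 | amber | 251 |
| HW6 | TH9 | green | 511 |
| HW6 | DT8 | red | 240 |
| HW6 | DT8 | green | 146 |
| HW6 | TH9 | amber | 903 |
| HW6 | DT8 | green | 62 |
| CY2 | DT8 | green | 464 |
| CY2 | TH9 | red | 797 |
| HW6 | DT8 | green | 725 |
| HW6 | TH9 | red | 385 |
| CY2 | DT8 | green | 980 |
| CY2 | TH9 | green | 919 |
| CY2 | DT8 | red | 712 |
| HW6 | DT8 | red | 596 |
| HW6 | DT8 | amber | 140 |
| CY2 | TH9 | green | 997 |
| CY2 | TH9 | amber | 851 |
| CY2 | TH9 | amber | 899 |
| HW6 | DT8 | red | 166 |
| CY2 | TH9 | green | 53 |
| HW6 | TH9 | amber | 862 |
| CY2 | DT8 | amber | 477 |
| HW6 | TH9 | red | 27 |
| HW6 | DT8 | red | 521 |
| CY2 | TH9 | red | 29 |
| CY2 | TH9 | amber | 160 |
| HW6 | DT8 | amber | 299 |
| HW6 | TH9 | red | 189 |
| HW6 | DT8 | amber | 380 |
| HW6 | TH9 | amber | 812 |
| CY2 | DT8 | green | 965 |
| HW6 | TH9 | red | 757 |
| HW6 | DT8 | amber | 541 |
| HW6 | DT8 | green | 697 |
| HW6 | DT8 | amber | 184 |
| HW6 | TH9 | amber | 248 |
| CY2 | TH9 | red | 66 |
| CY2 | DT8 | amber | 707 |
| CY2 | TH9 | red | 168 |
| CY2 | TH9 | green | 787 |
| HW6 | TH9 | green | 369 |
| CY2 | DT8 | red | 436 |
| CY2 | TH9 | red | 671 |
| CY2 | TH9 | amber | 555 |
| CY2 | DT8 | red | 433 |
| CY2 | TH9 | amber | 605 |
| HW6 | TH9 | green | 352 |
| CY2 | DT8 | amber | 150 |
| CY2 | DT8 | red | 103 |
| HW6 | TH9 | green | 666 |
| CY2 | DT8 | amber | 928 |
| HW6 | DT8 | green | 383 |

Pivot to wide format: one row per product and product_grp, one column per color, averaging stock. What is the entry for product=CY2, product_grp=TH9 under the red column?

346.20

Rows with product=CY2, product_grp=TH9 and color=red: stock values are 797, 29, 66, 168, 671.
(797 + 29 + 66 + 168 + 671) / 5 = 346.20.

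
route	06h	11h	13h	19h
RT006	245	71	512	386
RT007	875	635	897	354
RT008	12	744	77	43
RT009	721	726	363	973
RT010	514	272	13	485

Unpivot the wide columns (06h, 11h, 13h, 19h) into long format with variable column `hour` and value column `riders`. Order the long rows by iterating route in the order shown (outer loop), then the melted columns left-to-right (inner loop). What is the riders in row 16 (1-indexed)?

20 rows total (5 × 4). Row 16: index ⌊(16-1)/4⌋ = 3 into route → RT009; (16-1) mod 4 = 3 into the melted columns → 19h.
So row 16 is (RT009, 19h, 973); riders = 973.

973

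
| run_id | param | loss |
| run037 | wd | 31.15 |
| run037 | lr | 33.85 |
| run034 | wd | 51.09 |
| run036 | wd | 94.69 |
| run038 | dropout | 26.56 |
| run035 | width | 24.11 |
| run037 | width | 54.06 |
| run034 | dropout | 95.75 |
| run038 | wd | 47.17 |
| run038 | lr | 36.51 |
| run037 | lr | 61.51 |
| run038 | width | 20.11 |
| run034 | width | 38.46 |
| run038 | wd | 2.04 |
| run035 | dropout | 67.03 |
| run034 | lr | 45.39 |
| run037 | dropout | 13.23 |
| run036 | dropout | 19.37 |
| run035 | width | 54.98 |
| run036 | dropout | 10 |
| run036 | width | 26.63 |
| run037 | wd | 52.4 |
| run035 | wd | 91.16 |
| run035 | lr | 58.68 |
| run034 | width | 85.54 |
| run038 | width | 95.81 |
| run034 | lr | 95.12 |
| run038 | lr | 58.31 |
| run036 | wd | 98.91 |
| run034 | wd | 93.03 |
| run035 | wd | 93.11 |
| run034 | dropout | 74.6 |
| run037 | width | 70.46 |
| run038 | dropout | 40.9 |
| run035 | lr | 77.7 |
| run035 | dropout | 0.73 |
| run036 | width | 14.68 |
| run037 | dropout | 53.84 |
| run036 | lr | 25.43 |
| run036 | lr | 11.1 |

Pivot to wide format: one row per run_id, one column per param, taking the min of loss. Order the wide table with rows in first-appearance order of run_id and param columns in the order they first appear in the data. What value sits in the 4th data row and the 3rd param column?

26.56

With rows in first-appearance order of run_id, row 4 is run_id=run038. param columns in first-appearance order: wd, lr, dropout, width; column 3 is dropout.
Long rows with run_id=run038, param=dropout: min(26.56, 40.9) = 26.56.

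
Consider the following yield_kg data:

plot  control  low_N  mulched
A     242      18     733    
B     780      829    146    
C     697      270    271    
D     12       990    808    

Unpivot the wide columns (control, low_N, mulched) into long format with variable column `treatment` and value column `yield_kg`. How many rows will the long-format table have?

12

4 plot values × 3 melted columns = 12 rows.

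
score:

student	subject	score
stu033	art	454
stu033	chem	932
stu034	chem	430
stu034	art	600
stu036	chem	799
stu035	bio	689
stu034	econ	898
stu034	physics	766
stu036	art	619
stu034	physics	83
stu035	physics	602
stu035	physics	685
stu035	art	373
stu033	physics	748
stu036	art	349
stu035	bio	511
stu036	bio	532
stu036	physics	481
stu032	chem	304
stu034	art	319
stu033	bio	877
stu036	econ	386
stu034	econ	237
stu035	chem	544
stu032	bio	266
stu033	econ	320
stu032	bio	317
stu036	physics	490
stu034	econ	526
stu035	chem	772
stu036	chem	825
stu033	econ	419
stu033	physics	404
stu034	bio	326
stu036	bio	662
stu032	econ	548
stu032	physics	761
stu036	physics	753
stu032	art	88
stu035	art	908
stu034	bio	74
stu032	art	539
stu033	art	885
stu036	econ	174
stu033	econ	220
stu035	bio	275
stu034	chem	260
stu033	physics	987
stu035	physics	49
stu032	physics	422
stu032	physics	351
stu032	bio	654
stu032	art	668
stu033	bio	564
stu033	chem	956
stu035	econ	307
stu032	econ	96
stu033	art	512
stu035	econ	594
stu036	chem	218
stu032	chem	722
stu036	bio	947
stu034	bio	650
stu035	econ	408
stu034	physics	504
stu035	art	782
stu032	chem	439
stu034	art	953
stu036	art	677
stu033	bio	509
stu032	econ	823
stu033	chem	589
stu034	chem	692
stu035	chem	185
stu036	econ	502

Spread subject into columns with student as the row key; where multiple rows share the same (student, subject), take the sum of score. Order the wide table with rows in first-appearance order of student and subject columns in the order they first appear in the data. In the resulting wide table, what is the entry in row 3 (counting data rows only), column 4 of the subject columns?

1062

With rows in first-appearance order of student, row 3 is student=stu036. subject columns in first-appearance order: art, chem, bio, econ, physics; column 4 is econ.
Long rows with student=stu036, subject=econ: 386 + 174 + 502 = 1062.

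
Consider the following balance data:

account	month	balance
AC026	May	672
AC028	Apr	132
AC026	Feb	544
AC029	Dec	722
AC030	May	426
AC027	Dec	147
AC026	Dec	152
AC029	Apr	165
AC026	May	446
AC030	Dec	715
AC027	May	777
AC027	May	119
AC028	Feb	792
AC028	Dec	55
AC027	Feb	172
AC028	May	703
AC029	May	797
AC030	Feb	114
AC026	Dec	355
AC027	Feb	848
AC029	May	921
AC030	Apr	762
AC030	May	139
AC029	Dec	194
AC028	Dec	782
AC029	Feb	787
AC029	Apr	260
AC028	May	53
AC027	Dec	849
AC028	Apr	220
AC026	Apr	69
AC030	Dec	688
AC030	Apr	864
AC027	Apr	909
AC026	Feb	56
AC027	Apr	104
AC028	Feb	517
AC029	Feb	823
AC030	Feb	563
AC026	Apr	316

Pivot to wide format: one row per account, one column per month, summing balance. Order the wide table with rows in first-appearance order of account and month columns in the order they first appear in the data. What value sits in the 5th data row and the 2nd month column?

1013

With rows in first-appearance order of account, row 5 is account=AC027. month columns in first-appearance order: May, Apr, Feb, Dec; column 2 is Apr.
Long rows with account=AC027, month=Apr: 909 + 104 = 1013.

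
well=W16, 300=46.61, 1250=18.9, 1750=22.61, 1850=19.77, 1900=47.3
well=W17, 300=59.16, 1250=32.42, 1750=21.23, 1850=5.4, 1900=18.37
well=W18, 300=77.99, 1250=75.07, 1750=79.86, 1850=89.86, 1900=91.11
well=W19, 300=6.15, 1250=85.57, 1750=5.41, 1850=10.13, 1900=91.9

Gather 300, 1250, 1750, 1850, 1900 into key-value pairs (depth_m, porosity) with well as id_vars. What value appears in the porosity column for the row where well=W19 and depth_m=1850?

Unpivoting turns each (well, wide-column) pair into one long row.
The wide cell at row W19, column 1850 holds 10.13, so the long row (W19, 1850) has porosity=10.13.

10.13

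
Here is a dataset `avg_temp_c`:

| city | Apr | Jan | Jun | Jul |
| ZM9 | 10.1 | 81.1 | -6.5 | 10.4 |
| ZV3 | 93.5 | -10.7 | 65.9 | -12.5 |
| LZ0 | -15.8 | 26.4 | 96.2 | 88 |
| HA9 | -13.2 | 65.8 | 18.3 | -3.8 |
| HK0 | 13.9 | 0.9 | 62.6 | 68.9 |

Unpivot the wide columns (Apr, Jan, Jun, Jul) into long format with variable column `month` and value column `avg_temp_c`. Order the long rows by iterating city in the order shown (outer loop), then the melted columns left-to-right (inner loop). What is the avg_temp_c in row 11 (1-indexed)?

20 rows total (5 × 4). Row 11: index ⌊(11-1)/4⌋ = 2 into city → LZ0; (11-1) mod 4 = 2 into the melted columns → Jun.
So row 11 is (LZ0, Jun, 96.2); avg_temp_c = 96.2.

96.2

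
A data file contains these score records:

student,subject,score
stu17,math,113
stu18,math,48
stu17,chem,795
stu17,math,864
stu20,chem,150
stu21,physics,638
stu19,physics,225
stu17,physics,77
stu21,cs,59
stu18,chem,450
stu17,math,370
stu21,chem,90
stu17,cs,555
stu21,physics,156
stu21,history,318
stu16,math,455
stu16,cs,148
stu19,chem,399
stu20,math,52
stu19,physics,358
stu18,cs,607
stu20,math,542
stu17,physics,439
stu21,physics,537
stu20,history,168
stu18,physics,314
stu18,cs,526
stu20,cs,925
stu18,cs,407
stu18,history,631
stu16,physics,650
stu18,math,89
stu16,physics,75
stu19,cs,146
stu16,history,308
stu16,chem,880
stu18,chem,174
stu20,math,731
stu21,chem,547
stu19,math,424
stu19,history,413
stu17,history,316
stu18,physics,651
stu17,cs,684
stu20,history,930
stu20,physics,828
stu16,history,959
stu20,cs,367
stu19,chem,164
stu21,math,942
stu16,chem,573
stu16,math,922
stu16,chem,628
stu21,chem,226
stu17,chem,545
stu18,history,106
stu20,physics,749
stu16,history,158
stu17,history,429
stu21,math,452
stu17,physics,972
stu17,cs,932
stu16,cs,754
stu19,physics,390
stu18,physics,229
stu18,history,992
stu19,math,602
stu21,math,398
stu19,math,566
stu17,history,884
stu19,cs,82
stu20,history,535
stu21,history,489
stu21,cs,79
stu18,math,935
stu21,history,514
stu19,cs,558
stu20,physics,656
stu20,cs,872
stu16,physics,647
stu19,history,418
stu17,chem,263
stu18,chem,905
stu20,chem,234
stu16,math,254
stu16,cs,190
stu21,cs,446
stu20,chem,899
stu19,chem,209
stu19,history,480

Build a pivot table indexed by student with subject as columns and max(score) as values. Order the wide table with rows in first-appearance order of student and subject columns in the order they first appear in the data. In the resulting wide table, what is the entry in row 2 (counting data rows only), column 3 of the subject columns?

651

With rows in first-appearance order of student, row 2 is student=stu18. subject columns in first-appearance order: math, chem, physics, cs, history; column 3 is physics.
Long rows with student=stu18, subject=physics: max(314, 651, 229) = 651.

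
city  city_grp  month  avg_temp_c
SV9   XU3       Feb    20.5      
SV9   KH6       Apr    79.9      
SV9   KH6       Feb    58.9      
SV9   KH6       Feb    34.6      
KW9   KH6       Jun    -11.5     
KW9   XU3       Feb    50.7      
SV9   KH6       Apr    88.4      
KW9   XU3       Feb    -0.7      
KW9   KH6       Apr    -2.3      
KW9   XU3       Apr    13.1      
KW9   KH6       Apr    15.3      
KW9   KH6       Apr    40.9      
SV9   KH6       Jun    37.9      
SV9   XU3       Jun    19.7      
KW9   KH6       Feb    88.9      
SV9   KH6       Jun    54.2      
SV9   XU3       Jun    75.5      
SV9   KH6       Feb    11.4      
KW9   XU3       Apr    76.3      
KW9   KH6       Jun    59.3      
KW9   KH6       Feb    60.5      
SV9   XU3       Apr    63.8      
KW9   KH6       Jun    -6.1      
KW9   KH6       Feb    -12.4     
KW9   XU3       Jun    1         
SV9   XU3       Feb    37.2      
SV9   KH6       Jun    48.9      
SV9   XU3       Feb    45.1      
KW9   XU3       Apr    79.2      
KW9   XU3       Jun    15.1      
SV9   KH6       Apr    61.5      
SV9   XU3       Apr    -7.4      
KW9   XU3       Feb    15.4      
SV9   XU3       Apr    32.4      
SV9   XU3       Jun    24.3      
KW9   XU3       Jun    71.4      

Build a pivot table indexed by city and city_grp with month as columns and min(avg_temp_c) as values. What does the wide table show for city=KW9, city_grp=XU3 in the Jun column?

1

Rows with city=KW9, city_grp=XU3 and month=Jun: avg_temp_c values are 1, 15.1, 71.4.
min(1, 15.1, 71.4) = 1.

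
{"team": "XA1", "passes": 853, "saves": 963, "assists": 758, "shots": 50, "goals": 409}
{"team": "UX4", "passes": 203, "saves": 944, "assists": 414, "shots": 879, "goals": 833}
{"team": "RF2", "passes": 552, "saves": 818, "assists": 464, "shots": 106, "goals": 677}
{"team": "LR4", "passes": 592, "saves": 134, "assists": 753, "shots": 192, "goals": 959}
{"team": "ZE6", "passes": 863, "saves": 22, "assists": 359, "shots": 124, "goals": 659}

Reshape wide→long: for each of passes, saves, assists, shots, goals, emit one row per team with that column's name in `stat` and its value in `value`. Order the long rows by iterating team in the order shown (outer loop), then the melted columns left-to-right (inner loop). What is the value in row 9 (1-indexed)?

25 rows total (5 × 5). Row 9: index ⌊(9-1)/5⌋ = 1 into team → UX4; (9-1) mod 5 = 3 into the melted columns → shots.
So row 9 is (UX4, shots, 879); value = 879.

879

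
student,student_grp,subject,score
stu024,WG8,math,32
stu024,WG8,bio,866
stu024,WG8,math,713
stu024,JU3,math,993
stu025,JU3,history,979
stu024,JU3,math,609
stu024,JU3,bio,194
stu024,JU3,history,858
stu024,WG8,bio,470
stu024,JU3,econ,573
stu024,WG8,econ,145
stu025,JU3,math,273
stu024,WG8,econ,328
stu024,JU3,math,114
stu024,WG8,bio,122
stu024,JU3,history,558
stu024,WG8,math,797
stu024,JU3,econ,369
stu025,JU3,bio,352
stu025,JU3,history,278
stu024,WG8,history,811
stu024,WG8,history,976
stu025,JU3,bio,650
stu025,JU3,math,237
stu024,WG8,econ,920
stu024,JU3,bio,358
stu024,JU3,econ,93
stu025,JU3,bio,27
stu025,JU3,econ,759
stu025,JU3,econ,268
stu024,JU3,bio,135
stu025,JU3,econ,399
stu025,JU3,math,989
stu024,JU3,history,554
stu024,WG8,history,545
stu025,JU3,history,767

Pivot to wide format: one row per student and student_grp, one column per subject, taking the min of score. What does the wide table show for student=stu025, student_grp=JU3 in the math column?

Rows with student=stu025, student_grp=JU3 and subject=math: score values are 273, 237, 989.
min(273, 237, 989) = 237.

237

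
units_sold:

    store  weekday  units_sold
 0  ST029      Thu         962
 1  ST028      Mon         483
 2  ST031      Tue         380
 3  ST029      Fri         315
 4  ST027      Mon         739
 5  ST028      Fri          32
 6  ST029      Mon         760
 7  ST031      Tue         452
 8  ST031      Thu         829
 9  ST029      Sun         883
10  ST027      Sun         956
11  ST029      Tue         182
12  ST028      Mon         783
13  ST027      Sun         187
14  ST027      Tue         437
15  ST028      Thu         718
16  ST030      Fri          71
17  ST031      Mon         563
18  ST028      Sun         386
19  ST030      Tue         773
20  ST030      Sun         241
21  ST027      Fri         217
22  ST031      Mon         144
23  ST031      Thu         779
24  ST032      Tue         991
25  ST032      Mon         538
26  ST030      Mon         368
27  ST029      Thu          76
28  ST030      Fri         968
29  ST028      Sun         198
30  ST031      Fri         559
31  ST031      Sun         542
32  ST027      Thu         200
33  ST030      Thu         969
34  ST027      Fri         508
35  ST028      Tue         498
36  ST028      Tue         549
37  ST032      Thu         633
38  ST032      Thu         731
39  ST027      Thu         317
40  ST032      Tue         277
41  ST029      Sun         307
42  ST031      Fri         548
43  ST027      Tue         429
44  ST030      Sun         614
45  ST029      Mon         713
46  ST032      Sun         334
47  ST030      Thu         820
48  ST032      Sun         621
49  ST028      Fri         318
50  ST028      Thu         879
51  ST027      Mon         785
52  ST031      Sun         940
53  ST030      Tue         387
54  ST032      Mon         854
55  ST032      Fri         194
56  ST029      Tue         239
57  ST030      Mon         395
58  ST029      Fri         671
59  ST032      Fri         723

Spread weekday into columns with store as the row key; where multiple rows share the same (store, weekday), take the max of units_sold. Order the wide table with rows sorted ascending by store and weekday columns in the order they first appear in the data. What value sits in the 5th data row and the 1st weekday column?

829

With rows sorted ascending by store, row 5 is store=ST031. weekday columns in first-appearance order: Thu, Mon, Tue, Fri, Sun; column 1 is Thu.
Long rows with store=ST031, weekday=Thu: max(829, 779) = 829.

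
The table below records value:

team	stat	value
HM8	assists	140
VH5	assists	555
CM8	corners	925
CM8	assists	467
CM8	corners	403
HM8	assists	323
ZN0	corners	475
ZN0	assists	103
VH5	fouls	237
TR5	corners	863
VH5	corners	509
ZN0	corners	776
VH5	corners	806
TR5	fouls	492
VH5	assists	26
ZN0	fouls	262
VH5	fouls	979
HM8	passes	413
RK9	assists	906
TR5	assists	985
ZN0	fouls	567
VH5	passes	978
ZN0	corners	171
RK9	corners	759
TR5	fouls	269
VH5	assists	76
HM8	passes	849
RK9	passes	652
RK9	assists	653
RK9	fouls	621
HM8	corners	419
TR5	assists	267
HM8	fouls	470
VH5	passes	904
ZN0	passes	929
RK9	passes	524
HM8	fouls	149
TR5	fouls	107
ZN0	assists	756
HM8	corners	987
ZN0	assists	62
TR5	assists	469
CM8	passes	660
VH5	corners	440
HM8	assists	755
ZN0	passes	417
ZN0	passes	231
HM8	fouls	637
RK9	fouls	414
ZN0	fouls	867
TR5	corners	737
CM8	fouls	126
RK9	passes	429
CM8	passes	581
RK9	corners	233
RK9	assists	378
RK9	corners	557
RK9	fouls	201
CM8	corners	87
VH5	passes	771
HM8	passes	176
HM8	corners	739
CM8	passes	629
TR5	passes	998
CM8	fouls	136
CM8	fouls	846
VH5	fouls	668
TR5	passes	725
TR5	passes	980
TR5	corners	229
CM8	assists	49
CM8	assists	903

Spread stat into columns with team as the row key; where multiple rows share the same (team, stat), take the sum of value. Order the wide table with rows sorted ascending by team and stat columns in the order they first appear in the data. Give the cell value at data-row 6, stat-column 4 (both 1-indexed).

With rows sorted ascending by team, row 6 is team=ZN0. stat columns in first-appearance order: assists, corners, fouls, passes; column 4 is passes.
Long rows with team=ZN0, stat=passes: 929 + 417 + 231 = 1577.

1577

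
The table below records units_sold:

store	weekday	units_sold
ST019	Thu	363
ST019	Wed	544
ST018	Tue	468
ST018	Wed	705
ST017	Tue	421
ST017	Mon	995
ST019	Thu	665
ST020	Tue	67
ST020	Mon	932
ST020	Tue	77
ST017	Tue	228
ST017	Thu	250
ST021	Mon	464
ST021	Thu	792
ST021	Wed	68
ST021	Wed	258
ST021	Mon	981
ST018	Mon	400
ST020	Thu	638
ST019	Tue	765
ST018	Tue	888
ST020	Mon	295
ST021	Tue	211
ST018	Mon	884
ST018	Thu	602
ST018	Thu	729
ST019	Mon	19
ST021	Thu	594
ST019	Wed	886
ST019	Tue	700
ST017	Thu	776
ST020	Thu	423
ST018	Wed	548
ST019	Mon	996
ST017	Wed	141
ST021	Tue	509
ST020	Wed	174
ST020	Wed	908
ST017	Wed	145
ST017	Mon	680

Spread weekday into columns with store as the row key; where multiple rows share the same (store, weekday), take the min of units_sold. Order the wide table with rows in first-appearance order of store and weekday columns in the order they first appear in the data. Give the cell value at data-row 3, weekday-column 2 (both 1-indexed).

With rows in first-appearance order of store, row 3 is store=ST017. weekday columns in first-appearance order: Thu, Wed, Tue, Mon; column 2 is Wed.
Long rows with store=ST017, weekday=Wed: min(141, 145) = 141.

141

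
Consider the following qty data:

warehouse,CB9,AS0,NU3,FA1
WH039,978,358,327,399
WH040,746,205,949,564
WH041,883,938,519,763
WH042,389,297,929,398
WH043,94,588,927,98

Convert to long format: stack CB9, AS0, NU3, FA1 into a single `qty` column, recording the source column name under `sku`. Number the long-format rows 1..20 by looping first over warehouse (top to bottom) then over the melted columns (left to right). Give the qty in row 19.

927

20 rows total (5 × 4). Row 19: index ⌊(19-1)/4⌋ = 4 into warehouse → WH043; (19-1) mod 4 = 2 into the melted columns → NU3.
So row 19 is (WH043, NU3, 927); qty = 927.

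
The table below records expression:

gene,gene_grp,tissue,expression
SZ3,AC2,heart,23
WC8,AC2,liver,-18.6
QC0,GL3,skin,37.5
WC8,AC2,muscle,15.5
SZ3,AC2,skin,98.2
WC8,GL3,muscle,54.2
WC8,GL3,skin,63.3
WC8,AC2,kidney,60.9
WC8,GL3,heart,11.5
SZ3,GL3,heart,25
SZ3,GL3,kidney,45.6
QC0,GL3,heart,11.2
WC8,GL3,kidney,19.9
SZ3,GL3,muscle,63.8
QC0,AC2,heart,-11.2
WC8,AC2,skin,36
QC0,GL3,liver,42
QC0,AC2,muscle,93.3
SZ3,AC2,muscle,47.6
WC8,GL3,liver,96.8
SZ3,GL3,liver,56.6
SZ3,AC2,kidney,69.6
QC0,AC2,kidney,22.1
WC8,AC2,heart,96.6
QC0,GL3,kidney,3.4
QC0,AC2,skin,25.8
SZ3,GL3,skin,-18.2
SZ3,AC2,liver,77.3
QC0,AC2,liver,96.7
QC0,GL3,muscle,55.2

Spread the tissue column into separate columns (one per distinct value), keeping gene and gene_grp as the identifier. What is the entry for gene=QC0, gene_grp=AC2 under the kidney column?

Wide layout: rows indexed by gene and gene_grp, columns are the 5 distinct tissue values (heart, liver, skin, muscle, kidney).
Cell (gene=QC0, gene_grp=AC2, tissue=kidney) draws from the long row where gene=QC0, gene_grp=AC2 and tissue=kidney, which has expression=22.1.

22.1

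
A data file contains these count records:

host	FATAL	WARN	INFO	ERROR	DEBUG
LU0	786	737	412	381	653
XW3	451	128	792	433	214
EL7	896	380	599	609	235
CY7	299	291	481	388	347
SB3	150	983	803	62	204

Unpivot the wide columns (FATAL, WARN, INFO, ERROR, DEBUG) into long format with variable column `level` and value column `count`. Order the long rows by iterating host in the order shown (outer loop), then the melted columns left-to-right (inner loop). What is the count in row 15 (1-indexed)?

25 rows total (5 × 5). Row 15: index ⌊(15-1)/5⌋ = 2 into host → EL7; (15-1) mod 5 = 4 into the melted columns → DEBUG.
So row 15 is (EL7, DEBUG, 235); count = 235.

235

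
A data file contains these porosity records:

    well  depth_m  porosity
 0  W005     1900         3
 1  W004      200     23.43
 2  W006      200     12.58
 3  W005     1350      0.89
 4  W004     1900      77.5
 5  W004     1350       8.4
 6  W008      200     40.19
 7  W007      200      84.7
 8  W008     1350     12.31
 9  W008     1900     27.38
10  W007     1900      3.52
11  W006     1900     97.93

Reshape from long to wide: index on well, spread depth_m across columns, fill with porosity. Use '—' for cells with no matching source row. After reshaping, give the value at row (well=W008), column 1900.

The long row with well=W008, depth_m=1900 has porosity=27.38.

27.38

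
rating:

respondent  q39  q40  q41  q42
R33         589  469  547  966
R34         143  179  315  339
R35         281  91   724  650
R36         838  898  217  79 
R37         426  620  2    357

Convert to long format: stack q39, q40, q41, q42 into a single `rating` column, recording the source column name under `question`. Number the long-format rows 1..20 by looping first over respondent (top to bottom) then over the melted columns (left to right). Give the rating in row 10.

20 rows total (5 × 4). Row 10: index ⌊(10-1)/4⌋ = 2 into respondent → R35; (10-1) mod 4 = 1 into the melted columns → q40.
So row 10 is (R35, q40, 91); rating = 91.

91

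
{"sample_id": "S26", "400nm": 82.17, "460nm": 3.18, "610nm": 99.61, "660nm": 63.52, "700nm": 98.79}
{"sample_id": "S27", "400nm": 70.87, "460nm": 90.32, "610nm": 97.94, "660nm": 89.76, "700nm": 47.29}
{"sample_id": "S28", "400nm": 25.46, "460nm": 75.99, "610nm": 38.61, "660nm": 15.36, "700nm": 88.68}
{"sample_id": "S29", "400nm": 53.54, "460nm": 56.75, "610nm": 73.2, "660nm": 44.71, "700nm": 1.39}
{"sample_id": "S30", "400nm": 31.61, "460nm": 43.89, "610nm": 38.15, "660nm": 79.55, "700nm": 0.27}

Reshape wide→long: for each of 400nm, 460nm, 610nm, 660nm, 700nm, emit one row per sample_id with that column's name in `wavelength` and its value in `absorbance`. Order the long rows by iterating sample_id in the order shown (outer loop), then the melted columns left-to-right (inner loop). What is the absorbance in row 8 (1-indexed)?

97.94

25 rows total (5 × 5). Row 8: index ⌊(8-1)/5⌋ = 1 into sample_id → S27; (8-1) mod 5 = 2 into the melted columns → 610nm.
So row 8 is (S27, 610nm, 97.94); absorbance = 97.94.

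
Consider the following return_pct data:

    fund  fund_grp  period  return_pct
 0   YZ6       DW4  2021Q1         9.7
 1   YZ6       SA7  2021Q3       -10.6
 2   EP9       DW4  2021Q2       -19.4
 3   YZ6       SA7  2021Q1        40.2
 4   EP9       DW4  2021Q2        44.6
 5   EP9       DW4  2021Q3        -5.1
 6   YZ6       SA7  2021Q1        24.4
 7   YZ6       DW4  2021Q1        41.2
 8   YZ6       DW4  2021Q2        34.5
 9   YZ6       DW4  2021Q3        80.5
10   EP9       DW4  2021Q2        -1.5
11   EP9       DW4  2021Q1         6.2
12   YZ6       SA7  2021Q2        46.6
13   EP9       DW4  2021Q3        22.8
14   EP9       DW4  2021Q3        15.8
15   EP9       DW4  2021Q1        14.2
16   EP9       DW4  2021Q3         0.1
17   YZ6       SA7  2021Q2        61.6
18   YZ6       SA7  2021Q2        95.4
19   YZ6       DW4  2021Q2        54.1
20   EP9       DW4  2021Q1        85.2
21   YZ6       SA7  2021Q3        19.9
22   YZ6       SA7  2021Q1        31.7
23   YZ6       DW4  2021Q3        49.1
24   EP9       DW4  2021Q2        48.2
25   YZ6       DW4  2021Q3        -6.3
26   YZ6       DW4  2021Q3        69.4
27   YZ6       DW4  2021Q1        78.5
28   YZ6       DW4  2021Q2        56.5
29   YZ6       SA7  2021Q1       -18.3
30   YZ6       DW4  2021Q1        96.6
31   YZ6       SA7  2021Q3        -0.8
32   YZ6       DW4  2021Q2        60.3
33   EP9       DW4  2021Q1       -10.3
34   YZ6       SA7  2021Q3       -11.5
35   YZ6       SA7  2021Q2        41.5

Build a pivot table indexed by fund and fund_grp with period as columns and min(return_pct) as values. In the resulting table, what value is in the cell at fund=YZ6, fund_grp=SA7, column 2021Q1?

-18.3

Rows with fund=YZ6, fund_grp=SA7 and period=2021Q1: return_pct values are 40.2, 24.4, 31.7, -18.3.
min(40.2, 24.4, 31.7, -18.3) = -18.3.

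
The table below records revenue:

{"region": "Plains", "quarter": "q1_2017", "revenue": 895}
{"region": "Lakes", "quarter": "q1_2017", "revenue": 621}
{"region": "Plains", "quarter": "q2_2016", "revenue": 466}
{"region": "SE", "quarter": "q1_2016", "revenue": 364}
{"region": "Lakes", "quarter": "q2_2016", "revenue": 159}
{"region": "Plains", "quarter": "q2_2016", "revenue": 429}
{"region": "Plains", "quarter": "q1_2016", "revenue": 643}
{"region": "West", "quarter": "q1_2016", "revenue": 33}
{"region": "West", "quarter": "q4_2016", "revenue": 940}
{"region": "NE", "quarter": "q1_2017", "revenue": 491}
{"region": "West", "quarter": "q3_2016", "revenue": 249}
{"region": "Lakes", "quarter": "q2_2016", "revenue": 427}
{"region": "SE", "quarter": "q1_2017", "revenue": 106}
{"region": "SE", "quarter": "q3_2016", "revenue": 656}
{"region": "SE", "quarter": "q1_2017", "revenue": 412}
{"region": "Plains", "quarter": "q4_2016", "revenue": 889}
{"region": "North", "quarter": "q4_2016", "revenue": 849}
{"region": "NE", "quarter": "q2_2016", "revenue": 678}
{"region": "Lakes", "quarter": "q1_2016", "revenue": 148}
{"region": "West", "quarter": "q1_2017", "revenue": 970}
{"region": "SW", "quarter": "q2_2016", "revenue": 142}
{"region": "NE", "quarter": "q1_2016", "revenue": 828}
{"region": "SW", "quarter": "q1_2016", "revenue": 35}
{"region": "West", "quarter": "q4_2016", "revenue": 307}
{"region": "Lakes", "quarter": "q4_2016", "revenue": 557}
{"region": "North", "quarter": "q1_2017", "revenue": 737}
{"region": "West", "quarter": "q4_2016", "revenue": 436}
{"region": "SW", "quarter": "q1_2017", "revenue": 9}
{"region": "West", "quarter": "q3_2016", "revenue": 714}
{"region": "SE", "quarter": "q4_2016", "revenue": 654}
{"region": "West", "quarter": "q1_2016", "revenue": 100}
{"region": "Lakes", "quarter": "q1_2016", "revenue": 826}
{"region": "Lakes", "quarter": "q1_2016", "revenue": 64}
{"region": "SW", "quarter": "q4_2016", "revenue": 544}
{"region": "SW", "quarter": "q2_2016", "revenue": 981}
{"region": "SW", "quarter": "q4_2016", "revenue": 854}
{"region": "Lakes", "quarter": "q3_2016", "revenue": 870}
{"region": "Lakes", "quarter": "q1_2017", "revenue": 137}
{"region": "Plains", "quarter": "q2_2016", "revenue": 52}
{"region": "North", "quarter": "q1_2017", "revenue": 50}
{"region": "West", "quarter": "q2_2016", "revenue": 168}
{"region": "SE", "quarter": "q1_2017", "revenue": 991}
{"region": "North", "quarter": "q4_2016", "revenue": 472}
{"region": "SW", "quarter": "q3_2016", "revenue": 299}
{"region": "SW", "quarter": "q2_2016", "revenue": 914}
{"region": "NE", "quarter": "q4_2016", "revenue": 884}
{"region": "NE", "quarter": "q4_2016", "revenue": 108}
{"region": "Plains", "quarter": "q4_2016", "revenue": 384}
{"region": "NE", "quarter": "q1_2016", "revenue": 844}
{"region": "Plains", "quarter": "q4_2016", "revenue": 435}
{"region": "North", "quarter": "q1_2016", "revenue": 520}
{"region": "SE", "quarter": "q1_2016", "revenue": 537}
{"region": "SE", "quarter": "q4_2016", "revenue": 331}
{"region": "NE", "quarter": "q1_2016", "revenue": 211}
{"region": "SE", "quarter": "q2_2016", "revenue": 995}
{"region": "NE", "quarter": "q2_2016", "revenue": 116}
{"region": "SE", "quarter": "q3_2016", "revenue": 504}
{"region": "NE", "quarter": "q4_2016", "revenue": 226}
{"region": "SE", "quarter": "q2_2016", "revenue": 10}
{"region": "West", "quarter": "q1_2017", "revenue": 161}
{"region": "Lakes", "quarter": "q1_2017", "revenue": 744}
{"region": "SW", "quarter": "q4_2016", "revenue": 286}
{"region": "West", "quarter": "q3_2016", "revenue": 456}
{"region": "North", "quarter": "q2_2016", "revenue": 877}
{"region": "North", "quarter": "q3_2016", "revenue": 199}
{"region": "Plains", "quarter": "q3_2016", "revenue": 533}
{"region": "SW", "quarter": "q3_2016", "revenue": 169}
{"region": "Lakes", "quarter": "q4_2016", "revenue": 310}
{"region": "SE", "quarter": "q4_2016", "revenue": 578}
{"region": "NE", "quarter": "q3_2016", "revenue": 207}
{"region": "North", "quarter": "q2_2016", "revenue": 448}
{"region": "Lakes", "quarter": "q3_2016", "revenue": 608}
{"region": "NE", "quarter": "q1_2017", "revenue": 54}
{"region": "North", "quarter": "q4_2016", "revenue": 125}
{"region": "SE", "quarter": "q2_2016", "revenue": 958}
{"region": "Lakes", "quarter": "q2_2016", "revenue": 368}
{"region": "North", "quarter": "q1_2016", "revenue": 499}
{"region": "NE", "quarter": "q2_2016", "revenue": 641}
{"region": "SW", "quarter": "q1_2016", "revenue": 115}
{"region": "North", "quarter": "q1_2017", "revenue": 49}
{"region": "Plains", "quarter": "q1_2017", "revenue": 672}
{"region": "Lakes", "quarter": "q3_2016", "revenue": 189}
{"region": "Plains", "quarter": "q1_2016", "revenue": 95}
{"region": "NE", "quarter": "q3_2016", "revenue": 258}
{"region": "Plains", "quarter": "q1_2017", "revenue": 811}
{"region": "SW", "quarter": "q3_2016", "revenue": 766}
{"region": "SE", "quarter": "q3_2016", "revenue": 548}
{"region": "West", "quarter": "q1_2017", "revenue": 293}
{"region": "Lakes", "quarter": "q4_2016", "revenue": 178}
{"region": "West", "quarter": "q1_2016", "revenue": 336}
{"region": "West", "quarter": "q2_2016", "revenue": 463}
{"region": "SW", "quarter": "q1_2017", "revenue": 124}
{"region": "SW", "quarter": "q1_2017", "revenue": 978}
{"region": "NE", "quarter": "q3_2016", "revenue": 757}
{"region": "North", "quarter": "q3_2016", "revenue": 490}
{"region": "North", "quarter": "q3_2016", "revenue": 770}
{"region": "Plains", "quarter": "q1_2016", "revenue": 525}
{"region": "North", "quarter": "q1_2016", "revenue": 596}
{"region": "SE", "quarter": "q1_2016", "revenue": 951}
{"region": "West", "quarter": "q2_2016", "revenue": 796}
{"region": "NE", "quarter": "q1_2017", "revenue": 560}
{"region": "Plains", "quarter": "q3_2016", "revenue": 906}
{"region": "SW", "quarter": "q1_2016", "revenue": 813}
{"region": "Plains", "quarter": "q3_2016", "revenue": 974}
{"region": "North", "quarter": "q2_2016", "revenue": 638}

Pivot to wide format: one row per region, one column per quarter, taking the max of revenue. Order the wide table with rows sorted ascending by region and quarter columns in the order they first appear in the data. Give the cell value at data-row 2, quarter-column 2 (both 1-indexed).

678

With rows sorted ascending by region, row 2 is region=NE. quarter columns in first-appearance order: q1_2017, q2_2016, q1_2016, q4_2016, q3_2016; column 2 is q2_2016.
Long rows with region=NE, quarter=q2_2016: max(678, 116, 641) = 678.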